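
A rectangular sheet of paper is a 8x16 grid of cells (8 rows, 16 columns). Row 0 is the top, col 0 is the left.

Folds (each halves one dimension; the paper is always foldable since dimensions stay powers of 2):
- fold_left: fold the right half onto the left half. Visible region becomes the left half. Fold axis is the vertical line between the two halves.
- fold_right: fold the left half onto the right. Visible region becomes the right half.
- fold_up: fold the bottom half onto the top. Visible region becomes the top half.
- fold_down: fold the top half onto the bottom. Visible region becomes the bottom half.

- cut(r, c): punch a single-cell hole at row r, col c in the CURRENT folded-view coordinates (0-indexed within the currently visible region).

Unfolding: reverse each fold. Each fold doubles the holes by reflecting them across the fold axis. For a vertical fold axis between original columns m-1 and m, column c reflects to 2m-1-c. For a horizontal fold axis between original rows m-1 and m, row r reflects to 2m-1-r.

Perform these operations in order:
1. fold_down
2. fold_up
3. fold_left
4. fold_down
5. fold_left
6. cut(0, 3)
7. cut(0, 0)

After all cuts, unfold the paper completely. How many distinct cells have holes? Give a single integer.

Answer: 64

Derivation:
Op 1 fold_down: fold axis h@4; visible region now rows[4,8) x cols[0,16) = 4x16
Op 2 fold_up: fold axis h@6; visible region now rows[4,6) x cols[0,16) = 2x16
Op 3 fold_left: fold axis v@8; visible region now rows[4,6) x cols[0,8) = 2x8
Op 4 fold_down: fold axis h@5; visible region now rows[5,6) x cols[0,8) = 1x8
Op 5 fold_left: fold axis v@4; visible region now rows[5,6) x cols[0,4) = 1x4
Op 6 cut(0, 3): punch at orig (5,3); cuts so far [(5, 3)]; region rows[5,6) x cols[0,4) = 1x4
Op 7 cut(0, 0): punch at orig (5,0); cuts so far [(5, 0), (5, 3)]; region rows[5,6) x cols[0,4) = 1x4
Unfold 1 (reflect across v@4): 4 holes -> [(5, 0), (5, 3), (5, 4), (5, 7)]
Unfold 2 (reflect across h@5): 8 holes -> [(4, 0), (4, 3), (4, 4), (4, 7), (5, 0), (5, 3), (5, 4), (5, 7)]
Unfold 3 (reflect across v@8): 16 holes -> [(4, 0), (4, 3), (4, 4), (4, 7), (4, 8), (4, 11), (4, 12), (4, 15), (5, 0), (5, 3), (5, 4), (5, 7), (5, 8), (5, 11), (5, 12), (5, 15)]
Unfold 4 (reflect across h@6): 32 holes -> [(4, 0), (4, 3), (4, 4), (4, 7), (4, 8), (4, 11), (4, 12), (4, 15), (5, 0), (5, 3), (5, 4), (5, 7), (5, 8), (5, 11), (5, 12), (5, 15), (6, 0), (6, 3), (6, 4), (6, 7), (6, 8), (6, 11), (6, 12), (6, 15), (7, 0), (7, 3), (7, 4), (7, 7), (7, 8), (7, 11), (7, 12), (7, 15)]
Unfold 5 (reflect across h@4): 64 holes -> [(0, 0), (0, 3), (0, 4), (0, 7), (0, 8), (0, 11), (0, 12), (0, 15), (1, 0), (1, 3), (1, 4), (1, 7), (1, 8), (1, 11), (1, 12), (1, 15), (2, 0), (2, 3), (2, 4), (2, 7), (2, 8), (2, 11), (2, 12), (2, 15), (3, 0), (3, 3), (3, 4), (3, 7), (3, 8), (3, 11), (3, 12), (3, 15), (4, 0), (4, 3), (4, 4), (4, 7), (4, 8), (4, 11), (4, 12), (4, 15), (5, 0), (5, 3), (5, 4), (5, 7), (5, 8), (5, 11), (5, 12), (5, 15), (6, 0), (6, 3), (6, 4), (6, 7), (6, 8), (6, 11), (6, 12), (6, 15), (7, 0), (7, 3), (7, 4), (7, 7), (7, 8), (7, 11), (7, 12), (7, 15)]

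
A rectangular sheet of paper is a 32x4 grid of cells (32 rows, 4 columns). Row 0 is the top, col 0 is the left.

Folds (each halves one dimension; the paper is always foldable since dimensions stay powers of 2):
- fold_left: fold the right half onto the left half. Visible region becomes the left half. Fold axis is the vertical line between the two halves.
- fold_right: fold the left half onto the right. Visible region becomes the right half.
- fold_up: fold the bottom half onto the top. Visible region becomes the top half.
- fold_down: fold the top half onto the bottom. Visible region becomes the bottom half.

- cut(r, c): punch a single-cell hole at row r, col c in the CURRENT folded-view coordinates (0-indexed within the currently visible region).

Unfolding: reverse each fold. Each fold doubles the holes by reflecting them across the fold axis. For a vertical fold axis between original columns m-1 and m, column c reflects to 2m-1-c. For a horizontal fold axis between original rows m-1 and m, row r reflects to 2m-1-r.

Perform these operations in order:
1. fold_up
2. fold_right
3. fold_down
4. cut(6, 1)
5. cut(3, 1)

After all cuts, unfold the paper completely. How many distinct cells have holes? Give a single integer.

Answer: 16

Derivation:
Op 1 fold_up: fold axis h@16; visible region now rows[0,16) x cols[0,4) = 16x4
Op 2 fold_right: fold axis v@2; visible region now rows[0,16) x cols[2,4) = 16x2
Op 3 fold_down: fold axis h@8; visible region now rows[8,16) x cols[2,4) = 8x2
Op 4 cut(6, 1): punch at orig (14,3); cuts so far [(14, 3)]; region rows[8,16) x cols[2,4) = 8x2
Op 5 cut(3, 1): punch at orig (11,3); cuts so far [(11, 3), (14, 3)]; region rows[8,16) x cols[2,4) = 8x2
Unfold 1 (reflect across h@8): 4 holes -> [(1, 3), (4, 3), (11, 3), (14, 3)]
Unfold 2 (reflect across v@2): 8 holes -> [(1, 0), (1, 3), (4, 0), (4, 3), (11, 0), (11, 3), (14, 0), (14, 3)]
Unfold 3 (reflect across h@16): 16 holes -> [(1, 0), (1, 3), (4, 0), (4, 3), (11, 0), (11, 3), (14, 0), (14, 3), (17, 0), (17, 3), (20, 0), (20, 3), (27, 0), (27, 3), (30, 0), (30, 3)]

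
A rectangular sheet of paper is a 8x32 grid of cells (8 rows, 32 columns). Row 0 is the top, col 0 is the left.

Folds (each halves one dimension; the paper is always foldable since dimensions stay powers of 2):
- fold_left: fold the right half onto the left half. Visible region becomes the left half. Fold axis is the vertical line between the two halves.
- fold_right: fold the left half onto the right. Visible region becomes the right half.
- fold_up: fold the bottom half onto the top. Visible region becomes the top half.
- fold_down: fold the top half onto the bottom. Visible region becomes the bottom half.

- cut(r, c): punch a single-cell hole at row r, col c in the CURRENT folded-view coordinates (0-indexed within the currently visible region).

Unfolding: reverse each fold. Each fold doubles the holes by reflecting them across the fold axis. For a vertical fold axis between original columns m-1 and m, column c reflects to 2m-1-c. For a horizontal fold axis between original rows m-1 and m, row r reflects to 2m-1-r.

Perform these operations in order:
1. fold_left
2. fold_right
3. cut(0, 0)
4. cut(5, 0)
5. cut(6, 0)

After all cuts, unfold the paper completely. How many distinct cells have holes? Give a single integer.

Op 1 fold_left: fold axis v@16; visible region now rows[0,8) x cols[0,16) = 8x16
Op 2 fold_right: fold axis v@8; visible region now rows[0,8) x cols[8,16) = 8x8
Op 3 cut(0, 0): punch at orig (0,8); cuts so far [(0, 8)]; region rows[0,8) x cols[8,16) = 8x8
Op 4 cut(5, 0): punch at orig (5,8); cuts so far [(0, 8), (5, 8)]; region rows[0,8) x cols[8,16) = 8x8
Op 5 cut(6, 0): punch at orig (6,8); cuts so far [(0, 8), (5, 8), (6, 8)]; region rows[0,8) x cols[8,16) = 8x8
Unfold 1 (reflect across v@8): 6 holes -> [(0, 7), (0, 8), (5, 7), (5, 8), (6, 7), (6, 8)]
Unfold 2 (reflect across v@16): 12 holes -> [(0, 7), (0, 8), (0, 23), (0, 24), (5, 7), (5, 8), (5, 23), (5, 24), (6, 7), (6, 8), (6, 23), (6, 24)]

Answer: 12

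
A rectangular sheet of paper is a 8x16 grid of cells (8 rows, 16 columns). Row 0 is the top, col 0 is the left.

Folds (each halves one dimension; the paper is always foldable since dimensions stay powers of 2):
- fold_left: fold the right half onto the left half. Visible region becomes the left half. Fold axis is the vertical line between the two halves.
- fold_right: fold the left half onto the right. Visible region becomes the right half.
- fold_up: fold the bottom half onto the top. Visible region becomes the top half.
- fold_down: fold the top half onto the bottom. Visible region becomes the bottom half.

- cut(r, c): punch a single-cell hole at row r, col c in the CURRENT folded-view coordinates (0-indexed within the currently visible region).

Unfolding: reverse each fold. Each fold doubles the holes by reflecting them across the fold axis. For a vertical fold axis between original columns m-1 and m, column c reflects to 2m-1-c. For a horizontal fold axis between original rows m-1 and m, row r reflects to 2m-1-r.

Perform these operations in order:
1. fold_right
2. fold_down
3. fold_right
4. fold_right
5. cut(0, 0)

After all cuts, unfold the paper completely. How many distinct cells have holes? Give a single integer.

Op 1 fold_right: fold axis v@8; visible region now rows[0,8) x cols[8,16) = 8x8
Op 2 fold_down: fold axis h@4; visible region now rows[4,8) x cols[8,16) = 4x8
Op 3 fold_right: fold axis v@12; visible region now rows[4,8) x cols[12,16) = 4x4
Op 4 fold_right: fold axis v@14; visible region now rows[4,8) x cols[14,16) = 4x2
Op 5 cut(0, 0): punch at orig (4,14); cuts so far [(4, 14)]; region rows[4,8) x cols[14,16) = 4x2
Unfold 1 (reflect across v@14): 2 holes -> [(4, 13), (4, 14)]
Unfold 2 (reflect across v@12): 4 holes -> [(4, 9), (4, 10), (4, 13), (4, 14)]
Unfold 3 (reflect across h@4): 8 holes -> [(3, 9), (3, 10), (3, 13), (3, 14), (4, 9), (4, 10), (4, 13), (4, 14)]
Unfold 4 (reflect across v@8): 16 holes -> [(3, 1), (3, 2), (3, 5), (3, 6), (3, 9), (3, 10), (3, 13), (3, 14), (4, 1), (4, 2), (4, 5), (4, 6), (4, 9), (4, 10), (4, 13), (4, 14)]

Answer: 16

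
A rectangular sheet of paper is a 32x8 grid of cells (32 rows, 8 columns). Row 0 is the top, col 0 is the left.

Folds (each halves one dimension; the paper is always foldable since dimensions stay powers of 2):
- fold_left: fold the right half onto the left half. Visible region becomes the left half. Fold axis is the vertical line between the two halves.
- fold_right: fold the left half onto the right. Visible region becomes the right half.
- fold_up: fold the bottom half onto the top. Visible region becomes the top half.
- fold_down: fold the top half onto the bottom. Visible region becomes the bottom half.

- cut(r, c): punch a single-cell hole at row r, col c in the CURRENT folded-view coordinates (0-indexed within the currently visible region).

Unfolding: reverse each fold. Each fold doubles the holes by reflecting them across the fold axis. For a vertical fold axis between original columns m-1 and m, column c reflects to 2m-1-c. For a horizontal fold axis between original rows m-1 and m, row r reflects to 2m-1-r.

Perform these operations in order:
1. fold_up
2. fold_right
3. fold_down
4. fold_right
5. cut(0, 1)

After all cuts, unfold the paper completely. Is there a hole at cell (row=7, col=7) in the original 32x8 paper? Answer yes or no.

Op 1 fold_up: fold axis h@16; visible region now rows[0,16) x cols[0,8) = 16x8
Op 2 fold_right: fold axis v@4; visible region now rows[0,16) x cols[4,8) = 16x4
Op 3 fold_down: fold axis h@8; visible region now rows[8,16) x cols[4,8) = 8x4
Op 4 fold_right: fold axis v@6; visible region now rows[8,16) x cols[6,8) = 8x2
Op 5 cut(0, 1): punch at orig (8,7); cuts so far [(8, 7)]; region rows[8,16) x cols[6,8) = 8x2
Unfold 1 (reflect across v@6): 2 holes -> [(8, 4), (8, 7)]
Unfold 2 (reflect across h@8): 4 holes -> [(7, 4), (7, 7), (8, 4), (8, 7)]
Unfold 3 (reflect across v@4): 8 holes -> [(7, 0), (7, 3), (7, 4), (7, 7), (8, 0), (8, 3), (8, 4), (8, 7)]
Unfold 4 (reflect across h@16): 16 holes -> [(7, 0), (7, 3), (7, 4), (7, 7), (8, 0), (8, 3), (8, 4), (8, 7), (23, 0), (23, 3), (23, 4), (23, 7), (24, 0), (24, 3), (24, 4), (24, 7)]
Holes: [(7, 0), (7, 3), (7, 4), (7, 7), (8, 0), (8, 3), (8, 4), (8, 7), (23, 0), (23, 3), (23, 4), (23, 7), (24, 0), (24, 3), (24, 4), (24, 7)]

Answer: yes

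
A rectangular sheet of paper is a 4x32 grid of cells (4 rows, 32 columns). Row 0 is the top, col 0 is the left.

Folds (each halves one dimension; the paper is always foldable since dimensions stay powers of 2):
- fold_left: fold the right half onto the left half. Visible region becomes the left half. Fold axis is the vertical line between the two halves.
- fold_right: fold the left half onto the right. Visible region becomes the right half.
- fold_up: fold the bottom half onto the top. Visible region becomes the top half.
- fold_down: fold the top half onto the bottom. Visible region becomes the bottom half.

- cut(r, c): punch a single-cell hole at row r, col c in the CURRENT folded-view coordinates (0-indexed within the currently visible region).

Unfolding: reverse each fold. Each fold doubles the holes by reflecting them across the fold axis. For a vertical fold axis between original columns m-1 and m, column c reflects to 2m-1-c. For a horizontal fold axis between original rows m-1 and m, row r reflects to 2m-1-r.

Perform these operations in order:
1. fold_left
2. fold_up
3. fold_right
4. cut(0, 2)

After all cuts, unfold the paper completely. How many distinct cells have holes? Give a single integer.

Op 1 fold_left: fold axis v@16; visible region now rows[0,4) x cols[0,16) = 4x16
Op 2 fold_up: fold axis h@2; visible region now rows[0,2) x cols[0,16) = 2x16
Op 3 fold_right: fold axis v@8; visible region now rows[0,2) x cols[8,16) = 2x8
Op 4 cut(0, 2): punch at orig (0,10); cuts so far [(0, 10)]; region rows[0,2) x cols[8,16) = 2x8
Unfold 1 (reflect across v@8): 2 holes -> [(0, 5), (0, 10)]
Unfold 2 (reflect across h@2): 4 holes -> [(0, 5), (0, 10), (3, 5), (3, 10)]
Unfold 3 (reflect across v@16): 8 holes -> [(0, 5), (0, 10), (0, 21), (0, 26), (3, 5), (3, 10), (3, 21), (3, 26)]

Answer: 8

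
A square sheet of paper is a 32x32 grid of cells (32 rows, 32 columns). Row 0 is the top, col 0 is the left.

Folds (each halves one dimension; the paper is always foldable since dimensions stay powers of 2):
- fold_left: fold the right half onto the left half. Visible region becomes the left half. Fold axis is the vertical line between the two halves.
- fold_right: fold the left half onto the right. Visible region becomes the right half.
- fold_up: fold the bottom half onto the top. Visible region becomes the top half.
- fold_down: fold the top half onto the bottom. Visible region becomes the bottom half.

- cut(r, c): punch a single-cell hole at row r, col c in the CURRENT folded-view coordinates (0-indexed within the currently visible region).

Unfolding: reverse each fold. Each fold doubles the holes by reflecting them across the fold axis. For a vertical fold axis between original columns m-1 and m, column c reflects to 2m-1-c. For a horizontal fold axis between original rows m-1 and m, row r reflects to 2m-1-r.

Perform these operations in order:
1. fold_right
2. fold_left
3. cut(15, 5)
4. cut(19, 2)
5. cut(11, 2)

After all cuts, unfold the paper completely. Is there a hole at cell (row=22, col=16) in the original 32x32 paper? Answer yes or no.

Op 1 fold_right: fold axis v@16; visible region now rows[0,32) x cols[16,32) = 32x16
Op 2 fold_left: fold axis v@24; visible region now rows[0,32) x cols[16,24) = 32x8
Op 3 cut(15, 5): punch at orig (15,21); cuts so far [(15, 21)]; region rows[0,32) x cols[16,24) = 32x8
Op 4 cut(19, 2): punch at orig (19,18); cuts so far [(15, 21), (19, 18)]; region rows[0,32) x cols[16,24) = 32x8
Op 5 cut(11, 2): punch at orig (11,18); cuts so far [(11, 18), (15, 21), (19, 18)]; region rows[0,32) x cols[16,24) = 32x8
Unfold 1 (reflect across v@24): 6 holes -> [(11, 18), (11, 29), (15, 21), (15, 26), (19, 18), (19, 29)]
Unfold 2 (reflect across v@16): 12 holes -> [(11, 2), (11, 13), (11, 18), (11, 29), (15, 5), (15, 10), (15, 21), (15, 26), (19, 2), (19, 13), (19, 18), (19, 29)]
Holes: [(11, 2), (11, 13), (11, 18), (11, 29), (15, 5), (15, 10), (15, 21), (15, 26), (19, 2), (19, 13), (19, 18), (19, 29)]

Answer: no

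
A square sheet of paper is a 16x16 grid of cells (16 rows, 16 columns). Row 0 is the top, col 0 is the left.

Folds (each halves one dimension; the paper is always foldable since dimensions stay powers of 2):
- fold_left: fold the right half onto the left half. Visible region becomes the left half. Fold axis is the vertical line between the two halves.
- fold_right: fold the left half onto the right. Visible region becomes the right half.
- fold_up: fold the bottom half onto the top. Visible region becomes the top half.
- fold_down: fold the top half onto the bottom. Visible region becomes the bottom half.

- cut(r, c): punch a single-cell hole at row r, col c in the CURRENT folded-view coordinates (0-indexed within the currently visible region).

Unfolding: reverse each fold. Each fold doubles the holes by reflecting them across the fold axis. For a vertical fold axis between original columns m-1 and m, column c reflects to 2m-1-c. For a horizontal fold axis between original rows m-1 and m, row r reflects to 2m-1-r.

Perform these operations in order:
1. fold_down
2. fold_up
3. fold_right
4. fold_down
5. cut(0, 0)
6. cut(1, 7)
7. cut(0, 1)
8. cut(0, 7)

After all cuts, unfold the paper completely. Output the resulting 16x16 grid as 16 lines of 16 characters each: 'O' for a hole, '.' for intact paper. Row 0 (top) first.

Answer: O..............O
O.....OOOO.....O
O.....OOOO.....O
O..............O
O..............O
O.....OOOO.....O
O.....OOOO.....O
O..............O
O..............O
O.....OOOO.....O
O.....OOOO.....O
O..............O
O..............O
O.....OOOO.....O
O.....OOOO.....O
O..............O

Derivation:
Op 1 fold_down: fold axis h@8; visible region now rows[8,16) x cols[0,16) = 8x16
Op 2 fold_up: fold axis h@12; visible region now rows[8,12) x cols[0,16) = 4x16
Op 3 fold_right: fold axis v@8; visible region now rows[8,12) x cols[8,16) = 4x8
Op 4 fold_down: fold axis h@10; visible region now rows[10,12) x cols[8,16) = 2x8
Op 5 cut(0, 0): punch at orig (10,8); cuts so far [(10, 8)]; region rows[10,12) x cols[8,16) = 2x8
Op 6 cut(1, 7): punch at orig (11,15); cuts so far [(10, 8), (11, 15)]; region rows[10,12) x cols[8,16) = 2x8
Op 7 cut(0, 1): punch at orig (10,9); cuts so far [(10, 8), (10, 9), (11, 15)]; region rows[10,12) x cols[8,16) = 2x8
Op 8 cut(0, 7): punch at orig (10,15); cuts so far [(10, 8), (10, 9), (10, 15), (11, 15)]; region rows[10,12) x cols[8,16) = 2x8
Unfold 1 (reflect across h@10): 8 holes -> [(8, 15), (9, 8), (9, 9), (9, 15), (10, 8), (10, 9), (10, 15), (11, 15)]
Unfold 2 (reflect across v@8): 16 holes -> [(8, 0), (8, 15), (9, 0), (9, 6), (9, 7), (9, 8), (9, 9), (9, 15), (10, 0), (10, 6), (10, 7), (10, 8), (10, 9), (10, 15), (11, 0), (11, 15)]
Unfold 3 (reflect across h@12): 32 holes -> [(8, 0), (8, 15), (9, 0), (9, 6), (9, 7), (9, 8), (9, 9), (9, 15), (10, 0), (10, 6), (10, 7), (10, 8), (10, 9), (10, 15), (11, 0), (11, 15), (12, 0), (12, 15), (13, 0), (13, 6), (13, 7), (13, 8), (13, 9), (13, 15), (14, 0), (14, 6), (14, 7), (14, 8), (14, 9), (14, 15), (15, 0), (15, 15)]
Unfold 4 (reflect across h@8): 64 holes -> [(0, 0), (0, 15), (1, 0), (1, 6), (1, 7), (1, 8), (1, 9), (1, 15), (2, 0), (2, 6), (2, 7), (2, 8), (2, 9), (2, 15), (3, 0), (3, 15), (4, 0), (4, 15), (5, 0), (5, 6), (5, 7), (5, 8), (5, 9), (5, 15), (6, 0), (6, 6), (6, 7), (6, 8), (6, 9), (6, 15), (7, 0), (7, 15), (8, 0), (8, 15), (9, 0), (9, 6), (9, 7), (9, 8), (9, 9), (9, 15), (10, 0), (10, 6), (10, 7), (10, 8), (10, 9), (10, 15), (11, 0), (11, 15), (12, 0), (12, 15), (13, 0), (13, 6), (13, 7), (13, 8), (13, 9), (13, 15), (14, 0), (14, 6), (14, 7), (14, 8), (14, 9), (14, 15), (15, 0), (15, 15)]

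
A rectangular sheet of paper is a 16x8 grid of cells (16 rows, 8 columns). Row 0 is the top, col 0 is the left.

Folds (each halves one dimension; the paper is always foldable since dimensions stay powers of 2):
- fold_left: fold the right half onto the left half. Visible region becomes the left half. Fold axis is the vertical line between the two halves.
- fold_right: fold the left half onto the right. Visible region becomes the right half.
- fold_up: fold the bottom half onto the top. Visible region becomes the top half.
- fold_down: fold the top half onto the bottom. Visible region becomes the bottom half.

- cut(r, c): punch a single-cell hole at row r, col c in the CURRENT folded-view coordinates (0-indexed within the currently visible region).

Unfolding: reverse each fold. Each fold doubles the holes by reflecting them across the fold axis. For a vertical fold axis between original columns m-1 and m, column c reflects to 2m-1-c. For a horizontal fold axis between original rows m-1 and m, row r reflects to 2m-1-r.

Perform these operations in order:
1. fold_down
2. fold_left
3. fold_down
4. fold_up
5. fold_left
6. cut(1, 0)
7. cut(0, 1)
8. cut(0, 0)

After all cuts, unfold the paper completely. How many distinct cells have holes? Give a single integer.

Op 1 fold_down: fold axis h@8; visible region now rows[8,16) x cols[0,8) = 8x8
Op 2 fold_left: fold axis v@4; visible region now rows[8,16) x cols[0,4) = 8x4
Op 3 fold_down: fold axis h@12; visible region now rows[12,16) x cols[0,4) = 4x4
Op 4 fold_up: fold axis h@14; visible region now rows[12,14) x cols[0,4) = 2x4
Op 5 fold_left: fold axis v@2; visible region now rows[12,14) x cols[0,2) = 2x2
Op 6 cut(1, 0): punch at orig (13,0); cuts so far [(13, 0)]; region rows[12,14) x cols[0,2) = 2x2
Op 7 cut(0, 1): punch at orig (12,1); cuts so far [(12, 1), (13, 0)]; region rows[12,14) x cols[0,2) = 2x2
Op 8 cut(0, 0): punch at orig (12,0); cuts so far [(12, 0), (12, 1), (13, 0)]; region rows[12,14) x cols[0,2) = 2x2
Unfold 1 (reflect across v@2): 6 holes -> [(12, 0), (12, 1), (12, 2), (12, 3), (13, 0), (13, 3)]
Unfold 2 (reflect across h@14): 12 holes -> [(12, 0), (12, 1), (12, 2), (12, 3), (13, 0), (13, 3), (14, 0), (14, 3), (15, 0), (15, 1), (15, 2), (15, 3)]
Unfold 3 (reflect across h@12): 24 holes -> [(8, 0), (8, 1), (8, 2), (8, 3), (9, 0), (9, 3), (10, 0), (10, 3), (11, 0), (11, 1), (11, 2), (11, 3), (12, 0), (12, 1), (12, 2), (12, 3), (13, 0), (13, 3), (14, 0), (14, 3), (15, 0), (15, 1), (15, 2), (15, 3)]
Unfold 4 (reflect across v@4): 48 holes -> [(8, 0), (8, 1), (8, 2), (8, 3), (8, 4), (8, 5), (8, 6), (8, 7), (9, 0), (9, 3), (9, 4), (9, 7), (10, 0), (10, 3), (10, 4), (10, 7), (11, 0), (11, 1), (11, 2), (11, 3), (11, 4), (11, 5), (11, 6), (11, 7), (12, 0), (12, 1), (12, 2), (12, 3), (12, 4), (12, 5), (12, 6), (12, 7), (13, 0), (13, 3), (13, 4), (13, 7), (14, 0), (14, 3), (14, 4), (14, 7), (15, 0), (15, 1), (15, 2), (15, 3), (15, 4), (15, 5), (15, 6), (15, 7)]
Unfold 5 (reflect across h@8): 96 holes -> [(0, 0), (0, 1), (0, 2), (0, 3), (0, 4), (0, 5), (0, 6), (0, 7), (1, 0), (1, 3), (1, 4), (1, 7), (2, 0), (2, 3), (2, 4), (2, 7), (3, 0), (3, 1), (3, 2), (3, 3), (3, 4), (3, 5), (3, 6), (3, 7), (4, 0), (4, 1), (4, 2), (4, 3), (4, 4), (4, 5), (4, 6), (4, 7), (5, 0), (5, 3), (5, 4), (5, 7), (6, 0), (6, 3), (6, 4), (6, 7), (7, 0), (7, 1), (7, 2), (7, 3), (7, 4), (7, 5), (7, 6), (7, 7), (8, 0), (8, 1), (8, 2), (8, 3), (8, 4), (8, 5), (8, 6), (8, 7), (9, 0), (9, 3), (9, 4), (9, 7), (10, 0), (10, 3), (10, 4), (10, 7), (11, 0), (11, 1), (11, 2), (11, 3), (11, 4), (11, 5), (11, 6), (11, 7), (12, 0), (12, 1), (12, 2), (12, 3), (12, 4), (12, 5), (12, 6), (12, 7), (13, 0), (13, 3), (13, 4), (13, 7), (14, 0), (14, 3), (14, 4), (14, 7), (15, 0), (15, 1), (15, 2), (15, 3), (15, 4), (15, 5), (15, 6), (15, 7)]

Answer: 96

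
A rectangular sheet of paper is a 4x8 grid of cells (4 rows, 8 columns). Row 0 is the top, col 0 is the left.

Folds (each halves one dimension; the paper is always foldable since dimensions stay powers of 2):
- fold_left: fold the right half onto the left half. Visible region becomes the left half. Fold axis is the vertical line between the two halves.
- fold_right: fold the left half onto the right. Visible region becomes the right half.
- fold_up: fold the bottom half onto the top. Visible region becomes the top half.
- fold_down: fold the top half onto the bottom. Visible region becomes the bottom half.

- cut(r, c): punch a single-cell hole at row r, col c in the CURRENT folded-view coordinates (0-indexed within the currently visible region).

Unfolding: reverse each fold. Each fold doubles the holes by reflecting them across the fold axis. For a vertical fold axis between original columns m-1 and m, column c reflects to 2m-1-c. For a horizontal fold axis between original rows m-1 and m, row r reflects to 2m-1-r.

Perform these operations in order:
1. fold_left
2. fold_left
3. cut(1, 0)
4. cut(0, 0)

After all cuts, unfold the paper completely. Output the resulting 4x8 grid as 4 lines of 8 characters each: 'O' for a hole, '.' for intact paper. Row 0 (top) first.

Answer: O..OO..O
O..OO..O
........
........

Derivation:
Op 1 fold_left: fold axis v@4; visible region now rows[0,4) x cols[0,4) = 4x4
Op 2 fold_left: fold axis v@2; visible region now rows[0,4) x cols[0,2) = 4x2
Op 3 cut(1, 0): punch at orig (1,0); cuts so far [(1, 0)]; region rows[0,4) x cols[0,2) = 4x2
Op 4 cut(0, 0): punch at orig (0,0); cuts so far [(0, 0), (1, 0)]; region rows[0,4) x cols[0,2) = 4x2
Unfold 1 (reflect across v@2): 4 holes -> [(0, 0), (0, 3), (1, 0), (1, 3)]
Unfold 2 (reflect across v@4): 8 holes -> [(0, 0), (0, 3), (0, 4), (0, 7), (1, 0), (1, 3), (1, 4), (1, 7)]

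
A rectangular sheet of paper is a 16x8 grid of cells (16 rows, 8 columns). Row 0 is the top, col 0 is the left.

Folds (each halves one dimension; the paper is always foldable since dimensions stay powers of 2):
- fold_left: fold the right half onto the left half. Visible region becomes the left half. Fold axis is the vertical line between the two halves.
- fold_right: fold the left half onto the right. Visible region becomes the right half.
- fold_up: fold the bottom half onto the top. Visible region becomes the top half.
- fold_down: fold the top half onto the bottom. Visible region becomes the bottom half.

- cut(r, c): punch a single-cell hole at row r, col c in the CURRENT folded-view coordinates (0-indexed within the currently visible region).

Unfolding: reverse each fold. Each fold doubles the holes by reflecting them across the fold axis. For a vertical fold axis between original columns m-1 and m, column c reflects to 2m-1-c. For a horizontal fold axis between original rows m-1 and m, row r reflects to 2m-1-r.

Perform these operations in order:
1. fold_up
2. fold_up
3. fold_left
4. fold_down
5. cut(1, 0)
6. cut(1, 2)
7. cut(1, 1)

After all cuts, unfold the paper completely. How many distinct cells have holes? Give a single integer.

Answer: 48

Derivation:
Op 1 fold_up: fold axis h@8; visible region now rows[0,8) x cols[0,8) = 8x8
Op 2 fold_up: fold axis h@4; visible region now rows[0,4) x cols[0,8) = 4x8
Op 3 fold_left: fold axis v@4; visible region now rows[0,4) x cols[0,4) = 4x4
Op 4 fold_down: fold axis h@2; visible region now rows[2,4) x cols[0,4) = 2x4
Op 5 cut(1, 0): punch at orig (3,0); cuts so far [(3, 0)]; region rows[2,4) x cols[0,4) = 2x4
Op 6 cut(1, 2): punch at orig (3,2); cuts so far [(3, 0), (3, 2)]; region rows[2,4) x cols[0,4) = 2x4
Op 7 cut(1, 1): punch at orig (3,1); cuts so far [(3, 0), (3, 1), (3, 2)]; region rows[2,4) x cols[0,4) = 2x4
Unfold 1 (reflect across h@2): 6 holes -> [(0, 0), (0, 1), (0, 2), (3, 0), (3, 1), (3, 2)]
Unfold 2 (reflect across v@4): 12 holes -> [(0, 0), (0, 1), (0, 2), (0, 5), (0, 6), (0, 7), (3, 0), (3, 1), (3, 2), (3, 5), (3, 6), (3, 7)]
Unfold 3 (reflect across h@4): 24 holes -> [(0, 0), (0, 1), (0, 2), (0, 5), (0, 6), (0, 7), (3, 0), (3, 1), (3, 2), (3, 5), (3, 6), (3, 7), (4, 0), (4, 1), (4, 2), (4, 5), (4, 6), (4, 7), (7, 0), (7, 1), (7, 2), (7, 5), (7, 6), (7, 7)]
Unfold 4 (reflect across h@8): 48 holes -> [(0, 0), (0, 1), (0, 2), (0, 5), (0, 6), (0, 7), (3, 0), (3, 1), (3, 2), (3, 5), (3, 6), (3, 7), (4, 0), (4, 1), (4, 2), (4, 5), (4, 6), (4, 7), (7, 0), (7, 1), (7, 2), (7, 5), (7, 6), (7, 7), (8, 0), (8, 1), (8, 2), (8, 5), (8, 6), (8, 7), (11, 0), (11, 1), (11, 2), (11, 5), (11, 6), (11, 7), (12, 0), (12, 1), (12, 2), (12, 5), (12, 6), (12, 7), (15, 0), (15, 1), (15, 2), (15, 5), (15, 6), (15, 7)]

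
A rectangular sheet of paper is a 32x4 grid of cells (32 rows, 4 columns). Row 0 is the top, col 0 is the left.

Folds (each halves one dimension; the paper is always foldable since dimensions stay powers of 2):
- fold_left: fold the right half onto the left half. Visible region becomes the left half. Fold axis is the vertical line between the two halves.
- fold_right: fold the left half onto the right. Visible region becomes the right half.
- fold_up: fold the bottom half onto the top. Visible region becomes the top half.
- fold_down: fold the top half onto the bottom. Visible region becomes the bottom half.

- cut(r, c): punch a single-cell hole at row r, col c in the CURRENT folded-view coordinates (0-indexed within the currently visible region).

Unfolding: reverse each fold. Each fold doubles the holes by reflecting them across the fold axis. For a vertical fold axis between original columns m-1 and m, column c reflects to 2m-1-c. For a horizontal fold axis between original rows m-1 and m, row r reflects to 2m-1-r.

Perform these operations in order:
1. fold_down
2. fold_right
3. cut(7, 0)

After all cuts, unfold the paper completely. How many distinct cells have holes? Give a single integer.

Answer: 4

Derivation:
Op 1 fold_down: fold axis h@16; visible region now rows[16,32) x cols[0,4) = 16x4
Op 2 fold_right: fold axis v@2; visible region now rows[16,32) x cols[2,4) = 16x2
Op 3 cut(7, 0): punch at orig (23,2); cuts so far [(23, 2)]; region rows[16,32) x cols[2,4) = 16x2
Unfold 1 (reflect across v@2): 2 holes -> [(23, 1), (23, 2)]
Unfold 2 (reflect across h@16): 4 holes -> [(8, 1), (8, 2), (23, 1), (23, 2)]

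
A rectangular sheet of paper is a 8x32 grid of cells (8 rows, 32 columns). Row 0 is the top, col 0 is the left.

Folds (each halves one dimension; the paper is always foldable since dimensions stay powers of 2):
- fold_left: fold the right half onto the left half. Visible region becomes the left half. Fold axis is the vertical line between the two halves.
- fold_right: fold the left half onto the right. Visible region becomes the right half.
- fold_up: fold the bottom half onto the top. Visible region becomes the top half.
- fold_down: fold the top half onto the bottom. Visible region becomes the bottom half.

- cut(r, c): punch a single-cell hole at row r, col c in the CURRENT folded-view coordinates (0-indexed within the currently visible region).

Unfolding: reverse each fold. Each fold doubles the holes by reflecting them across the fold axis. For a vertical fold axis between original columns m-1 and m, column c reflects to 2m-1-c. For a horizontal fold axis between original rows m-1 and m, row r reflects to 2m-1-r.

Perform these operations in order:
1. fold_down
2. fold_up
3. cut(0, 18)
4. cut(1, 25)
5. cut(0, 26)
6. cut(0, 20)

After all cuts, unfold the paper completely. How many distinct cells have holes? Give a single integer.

Op 1 fold_down: fold axis h@4; visible region now rows[4,8) x cols[0,32) = 4x32
Op 2 fold_up: fold axis h@6; visible region now rows[4,6) x cols[0,32) = 2x32
Op 3 cut(0, 18): punch at orig (4,18); cuts so far [(4, 18)]; region rows[4,6) x cols[0,32) = 2x32
Op 4 cut(1, 25): punch at orig (5,25); cuts so far [(4, 18), (5, 25)]; region rows[4,6) x cols[0,32) = 2x32
Op 5 cut(0, 26): punch at orig (4,26); cuts so far [(4, 18), (4, 26), (5, 25)]; region rows[4,6) x cols[0,32) = 2x32
Op 6 cut(0, 20): punch at orig (4,20); cuts so far [(4, 18), (4, 20), (4, 26), (5, 25)]; region rows[4,6) x cols[0,32) = 2x32
Unfold 1 (reflect across h@6): 8 holes -> [(4, 18), (4, 20), (4, 26), (5, 25), (6, 25), (7, 18), (7, 20), (7, 26)]
Unfold 2 (reflect across h@4): 16 holes -> [(0, 18), (0, 20), (0, 26), (1, 25), (2, 25), (3, 18), (3, 20), (3, 26), (4, 18), (4, 20), (4, 26), (5, 25), (6, 25), (7, 18), (7, 20), (7, 26)]

Answer: 16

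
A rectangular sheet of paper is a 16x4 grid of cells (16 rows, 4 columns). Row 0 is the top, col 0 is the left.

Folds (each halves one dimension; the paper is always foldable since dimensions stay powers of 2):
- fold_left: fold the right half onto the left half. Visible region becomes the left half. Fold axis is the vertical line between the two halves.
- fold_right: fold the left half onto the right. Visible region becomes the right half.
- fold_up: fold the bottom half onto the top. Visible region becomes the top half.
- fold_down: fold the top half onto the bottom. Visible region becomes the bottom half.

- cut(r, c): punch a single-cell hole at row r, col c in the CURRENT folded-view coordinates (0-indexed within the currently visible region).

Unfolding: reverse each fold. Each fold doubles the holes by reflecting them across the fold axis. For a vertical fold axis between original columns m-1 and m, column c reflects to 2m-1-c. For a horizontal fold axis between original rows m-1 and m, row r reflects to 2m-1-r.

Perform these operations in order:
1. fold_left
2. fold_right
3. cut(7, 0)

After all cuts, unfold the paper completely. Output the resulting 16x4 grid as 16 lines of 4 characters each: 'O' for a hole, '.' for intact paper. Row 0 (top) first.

Answer: ....
....
....
....
....
....
....
OOOO
....
....
....
....
....
....
....
....

Derivation:
Op 1 fold_left: fold axis v@2; visible region now rows[0,16) x cols[0,2) = 16x2
Op 2 fold_right: fold axis v@1; visible region now rows[0,16) x cols[1,2) = 16x1
Op 3 cut(7, 0): punch at orig (7,1); cuts so far [(7, 1)]; region rows[0,16) x cols[1,2) = 16x1
Unfold 1 (reflect across v@1): 2 holes -> [(7, 0), (7, 1)]
Unfold 2 (reflect across v@2): 4 holes -> [(7, 0), (7, 1), (7, 2), (7, 3)]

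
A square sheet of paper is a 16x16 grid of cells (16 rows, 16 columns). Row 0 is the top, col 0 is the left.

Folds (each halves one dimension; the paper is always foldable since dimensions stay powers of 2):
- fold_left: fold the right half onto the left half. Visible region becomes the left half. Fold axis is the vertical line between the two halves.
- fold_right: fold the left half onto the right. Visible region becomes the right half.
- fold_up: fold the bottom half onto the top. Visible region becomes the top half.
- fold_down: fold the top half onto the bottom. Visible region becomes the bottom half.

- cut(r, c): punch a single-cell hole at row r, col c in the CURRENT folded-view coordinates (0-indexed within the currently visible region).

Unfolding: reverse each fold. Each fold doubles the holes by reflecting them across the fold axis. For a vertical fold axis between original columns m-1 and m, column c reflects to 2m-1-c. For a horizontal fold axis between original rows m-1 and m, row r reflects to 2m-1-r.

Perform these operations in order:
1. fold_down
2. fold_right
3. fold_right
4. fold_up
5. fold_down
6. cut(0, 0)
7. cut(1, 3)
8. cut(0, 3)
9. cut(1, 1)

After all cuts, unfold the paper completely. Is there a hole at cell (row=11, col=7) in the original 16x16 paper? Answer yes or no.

Answer: yes

Derivation:
Op 1 fold_down: fold axis h@8; visible region now rows[8,16) x cols[0,16) = 8x16
Op 2 fold_right: fold axis v@8; visible region now rows[8,16) x cols[8,16) = 8x8
Op 3 fold_right: fold axis v@12; visible region now rows[8,16) x cols[12,16) = 8x4
Op 4 fold_up: fold axis h@12; visible region now rows[8,12) x cols[12,16) = 4x4
Op 5 fold_down: fold axis h@10; visible region now rows[10,12) x cols[12,16) = 2x4
Op 6 cut(0, 0): punch at orig (10,12); cuts so far [(10, 12)]; region rows[10,12) x cols[12,16) = 2x4
Op 7 cut(1, 3): punch at orig (11,15); cuts so far [(10, 12), (11, 15)]; region rows[10,12) x cols[12,16) = 2x4
Op 8 cut(0, 3): punch at orig (10,15); cuts so far [(10, 12), (10, 15), (11, 15)]; region rows[10,12) x cols[12,16) = 2x4
Op 9 cut(1, 1): punch at orig (11,13); cuts so far [(10, 12), (10, 15), (11, 13), (11, 15)]; region rows[10,12) x cols[12,16) = 2x4
Unfold 1 (reflect across h@10): 8 holes -> [(8, 13), (8, 15), (9, 12), (9, 15), (10, 12), (10, 15), (11, 13), (11, 15)]
Unfold 2 (reflect across h@12): 16 holes -> [(8, 13), (8, 15), (9, 12), (9, 15), (10, 12), (10, 15), (11, 13), (11, 15), (12, 13), (12, 15), (13, 12), (13, 15), (14, 12), (14, 15), (15, 13), (15, 15)]
Unfold 3 (reflect across v@12): 32 holes -> [(8, 8), (8, 10), (8, 13), (8, 15), (9, 8), (9, 11), (9, 12), (9, 15), (10, 8), (10, 11), (10, 12), (10, 15), (11, 8), (11, 10), (11, 13), (11, 15), (12, 8), (12, 10), (12, 13), (12, 15), (13, 8), (13, 11), (13, 12), (13, 15), (14, 8), (14, 11), (14, 12), (14, 15), (15, 8), (15, 10), (15, 13), (15, 15)]
Unfold 4 (reflect across v@8): 64 holes -> [(8, 0), (8, 2), (8, 5), (8, 7), (8, 8), (8, 10), (8, 13), (8, 15), (9, 0), (9, 3), (9, 4), (9, 7), (9, 8), (9, 11), (9, 12), (9, 15), (10, 0), (10, 3), (10, 4), (10, 7), (10, 8), (10, 11), (10, 12), (10, 15), (11, 0), (11, 2), (11, 5), (11, 7), (11, 8), (11, 10), (11, 13), (11, 15), (12, 0), (12, 2), (12, 5), (12, 7), (12, 8), (12, 10), (12, 13), (12, 15), (13, 0), (13, 3), (13, 4), (13, 7), (13, 8), (13, 11), (13, 12), (13, 15), (14, 0), (14, 3), (14, 4), (14, 7), (14, 8), (14, 11), (14, 12), (14, 15), (15, 0), (15, 2), (15, 5), (15, 7), (15, 8), (15, 10), (15, 13), (15, 15)]
Unfold 5 (reflect across h@8): 128 holes -> [(0, 0), (0, 2), (0, 5), (0, 7), (0, 8), (0, 10), (0, 13), (0, 15), (1, 0), (1, 3), (1, 4), (1, 7), (1, 8), (1, 11), (1, 12), (1, 15), (2, 0), (2, 3), (2, 4), (2, 7), (2, 8), (2, 11), (2, 12), (2, 15), (3, 0), (3, 2), (3, 5), (3, 7), (3, 8), (3, 10), (3, 13), (3, 15), (4, 0), (4, 2), (4, 5), (4, 7), (4, 8), (4, 10), (4, 13), (4, 15), (5, 0), (5, 3), (5, 4), (5, 7), (5, 8), (5, 11), (5, 12), (5, 15), (6, 0), (6, 3), (6, 4), (6, 7), (6, 8), (6, 11), (6, 12), (6, 15), (7, 0), (7, 2), (7, 5), (7, 7), (7, 8), (7, 10), (7, 13), (7, 15), (8, 0), (8, 2), (8, 5), (8, 7), (8, 8), (8, 10), (8, 13), (8, 15), (9, 0), (9, 3), (9, 4), (9, 7), (9, 8), (9, 11), (9, 12), (9, 15), (10, 0), (10, 3), (10, 4), (10, 7), (10, 8), (10, 11), (10, 12), (10, 15), (11, 0), (11, 2), (11, 5), (11, 7), (11, 8), (11, 10), (11, 13), (11, 15), (12, 0), (12, 2), (12, 5), (12, 7), (12, 8), (12, 10), (12, 13), (12, 15), (13, 0), (13, 3), (13, 4), (13, 7), (13, 8), (13, 11), (13, 12), (13, 15), (14, 0), (14, 3), (14, 4), (14, 7), (14, 8), (14, 11), (14, 12), (14, 15), (15, 0), (15, 2), (15, 5), (15, 7), (15, 8), (15, 10), (15, 13), (15, 15)]
Holes: [(0, 0), (0, 2), (0, 5), (0, 7), (0, 8), (0, 10), (0, 13), (0, 15), (1, 0), (1, 3), (1, 4), (1, 7), (1, 8), (1, 11), (1, 12), (1, 15), (2, 0), (2, 3), (2, 4), (2, 7), (2, 8), (2, 11), (2, 12), (2, 15), (3, 0), (3, 2), (3, 5), (3, 7), (3, 8), (3, 10), (3, 13), (3, 15), (4, 0), (4, 2), (4, 5), (4, 7), (4, 8), (4, 10), (4, 13), (4, 15), (5, 0), (5, 3), (5, 4), (5, 7), (5, 8), (5, 11), (5, 12), (5, 15), (6, 0), (6, 3), (6, 4), (6, 7), (6, 8), (6, 11), (6, 12), (6, 15), (7, 0), (7, 2), (7, 5), (7, 7), (7, 8), (7, 10), (7, 13), (7, 15), (8, 0), (8, 2), (8, 5), (8, 7), (8, 8), (8, 10), (8, 13), (8, 15), (9, 0), (9, 3), (9, 4), (9, 7), (9, 8), (9, 11), (9, 12), (9, 15), (10, 0), (10, 3), (10, 4), (10, 7), (10, 8), (10, 11), (10, 12), (10, 15), (11, 0), (11, 2), (11, 5), (11, 7), (11, 8), (11, 10), (11, 13), (11, 15), (12, 0), (12, 2), (12, 5), (12, 7), (12, 8), (12, 10), (12, 13), (12, 15), (13, 0), (13, 3), (13, 4), (13, 7), (13, 8), (13, 11), (13, 12), (13, 15), (14, 0), (14, 3), (14, 4), (14, 7), (14, 8), (14, 11), (14, 12), (14, 15), (15, 0), (15, 2), (15, 5), (15, 7), (15, 8), (15, 10), (15, 13), (15, 15)]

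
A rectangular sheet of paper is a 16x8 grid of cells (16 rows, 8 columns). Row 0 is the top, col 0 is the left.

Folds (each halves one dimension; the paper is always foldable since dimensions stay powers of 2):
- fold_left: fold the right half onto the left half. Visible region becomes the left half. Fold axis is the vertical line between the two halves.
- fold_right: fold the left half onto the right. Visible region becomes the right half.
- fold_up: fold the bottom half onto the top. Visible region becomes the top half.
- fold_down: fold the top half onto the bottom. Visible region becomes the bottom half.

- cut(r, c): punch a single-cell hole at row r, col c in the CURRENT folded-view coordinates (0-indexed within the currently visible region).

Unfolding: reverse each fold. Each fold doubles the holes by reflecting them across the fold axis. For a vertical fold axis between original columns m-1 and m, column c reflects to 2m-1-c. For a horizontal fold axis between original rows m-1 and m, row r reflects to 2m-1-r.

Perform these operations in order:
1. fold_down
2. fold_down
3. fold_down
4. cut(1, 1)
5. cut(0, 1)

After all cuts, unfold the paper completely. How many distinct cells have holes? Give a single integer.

Answer: 16

Derivation:
Op 1 fold_down: fold axis h@8; visible region now rows[8,16) x cols[0,8) = 8x8
Op 2 fold_down: fold axis h@12; visible region now rows[12,16) x cols[0,8) = 4x8
Op 3 fold_down: fold axis h@14; visible region now rows[14,16) x cols[0,8) = 2x8
Op 4 cut(1, 1): punch at orig (15,1); cuts so far [(15, 1)]; region rows[14,16) x cols[0,8) = 2x8
Op 5 cut(0, 1): punch at orig (14,1); cuts so far [(14, 1), (15, 1)]; region rows[14,16) x cols[0,8) = 2x8
Unfold 1 (reflect across h@14): 4 holes -> [(12, 1), (13, 1), (14, 1), (15, 1)]
Unfold 2 (reflect across h@12): 8 holes -> [(8, 1), (9, 1), (10, 1), (11, 1), (12, 1), (13, 1), (14, 1), (15, 1)]
Unfold 3 (reflect across h@8): 16 holes -> [(0, 1), (1, 1), (2, 1), (3, 1), (4, 1), (5, 1), (6, 1), (7, 1), (8, 1), (9, 1), (10, 1), (11, 1), (12, 1), (13, 1), (14, 1), (15, 1)]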